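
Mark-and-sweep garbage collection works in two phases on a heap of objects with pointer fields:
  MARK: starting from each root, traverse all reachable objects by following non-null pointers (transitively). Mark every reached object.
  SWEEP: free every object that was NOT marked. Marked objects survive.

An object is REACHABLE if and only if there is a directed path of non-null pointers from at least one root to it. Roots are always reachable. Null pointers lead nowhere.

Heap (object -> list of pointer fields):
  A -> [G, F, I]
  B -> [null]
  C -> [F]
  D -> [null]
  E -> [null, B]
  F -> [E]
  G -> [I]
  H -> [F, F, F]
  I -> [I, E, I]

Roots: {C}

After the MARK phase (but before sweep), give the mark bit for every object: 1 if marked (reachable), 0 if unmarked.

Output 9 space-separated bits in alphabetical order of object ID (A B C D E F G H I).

Answer: 0 1 1 0 1 1 0 0 0

Derivation:
Roots: C
Mark C: refs=F, marked=C
Mark F: refs=E, marked=C F
Mark E: refs=null B, marked=C E F
Mark B: refs=null, marked=B C E F
Unmarked (collected): A D G H I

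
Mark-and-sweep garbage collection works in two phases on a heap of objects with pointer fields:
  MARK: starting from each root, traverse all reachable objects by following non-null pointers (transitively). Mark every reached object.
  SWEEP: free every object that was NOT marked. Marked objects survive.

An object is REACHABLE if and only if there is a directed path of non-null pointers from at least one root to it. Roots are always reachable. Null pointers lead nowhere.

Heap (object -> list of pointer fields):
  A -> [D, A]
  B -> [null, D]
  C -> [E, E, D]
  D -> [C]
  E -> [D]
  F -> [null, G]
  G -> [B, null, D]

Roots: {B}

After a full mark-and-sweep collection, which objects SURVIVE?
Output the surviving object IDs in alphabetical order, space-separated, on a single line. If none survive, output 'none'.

Roots: B
Mark B: refs=null D, marked=B
Mark D: refs=C, marked=B D
Mark C: refs=E E D, marked=B C D
Mark E: refs=D, marked=B C D E
Unmarked (collected): A F G

Answer: B C D E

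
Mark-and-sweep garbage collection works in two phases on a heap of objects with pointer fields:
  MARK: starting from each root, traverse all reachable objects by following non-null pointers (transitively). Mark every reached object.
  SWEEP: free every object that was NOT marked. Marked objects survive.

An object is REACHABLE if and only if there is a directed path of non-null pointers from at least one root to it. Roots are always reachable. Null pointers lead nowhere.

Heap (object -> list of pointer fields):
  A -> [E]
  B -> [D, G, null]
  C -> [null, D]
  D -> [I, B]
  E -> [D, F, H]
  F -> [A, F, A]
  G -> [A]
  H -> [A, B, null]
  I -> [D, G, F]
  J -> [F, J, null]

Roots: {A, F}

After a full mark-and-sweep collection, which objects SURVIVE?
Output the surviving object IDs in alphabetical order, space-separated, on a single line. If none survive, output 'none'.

Answer: A B D E F G H I

Derivation:
Roots: A F
Mark A: refs=E, marked=A
Mark F: refs=A F A, marked=A F
Mark E: refs=D F H, marked=A E F
Mark D: refs=I B, marked=A D E F
Mark H: refs=A B null, marked=A D E F H
Mark I: refs=D G F, marked=A D E F H I
Mark B: refs=D G null, marked=A B D E F H I
Mark G: refs=A, marked=A B D E F G H I
Unmarked (collected): C J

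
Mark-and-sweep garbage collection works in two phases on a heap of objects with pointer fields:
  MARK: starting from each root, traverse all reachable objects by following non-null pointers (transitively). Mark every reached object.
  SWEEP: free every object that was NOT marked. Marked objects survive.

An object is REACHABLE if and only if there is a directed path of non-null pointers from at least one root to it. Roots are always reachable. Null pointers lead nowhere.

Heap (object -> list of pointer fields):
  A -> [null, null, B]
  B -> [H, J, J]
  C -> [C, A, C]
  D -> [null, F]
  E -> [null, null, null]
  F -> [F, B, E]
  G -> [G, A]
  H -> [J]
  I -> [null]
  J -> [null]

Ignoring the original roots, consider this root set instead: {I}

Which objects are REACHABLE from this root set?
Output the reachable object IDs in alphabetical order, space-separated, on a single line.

Roots: I
Mark I: refs=null, marked=I
Unmarked (collected): A B C D E F G H J

Answer: I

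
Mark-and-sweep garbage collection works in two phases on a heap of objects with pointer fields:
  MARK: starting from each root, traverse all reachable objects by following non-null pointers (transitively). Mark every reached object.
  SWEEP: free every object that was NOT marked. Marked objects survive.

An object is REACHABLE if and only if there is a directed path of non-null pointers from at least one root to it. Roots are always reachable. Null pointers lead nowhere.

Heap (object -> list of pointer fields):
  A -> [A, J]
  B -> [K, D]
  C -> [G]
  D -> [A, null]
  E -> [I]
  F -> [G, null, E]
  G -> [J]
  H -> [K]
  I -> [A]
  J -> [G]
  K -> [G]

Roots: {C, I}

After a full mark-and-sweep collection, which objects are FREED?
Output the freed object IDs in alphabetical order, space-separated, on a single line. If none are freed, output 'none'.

Roots: C I
Mark C: refs=G, marked=C
Mark I: refs=A, marked=C I
Mark G: refs=J, marked=C G I
Mark A: refs=A J, marked=A C G I
Mark J: refs=G, marked=A C G I J
Unmarked (collected): B D E F H K

Answer: B D E F H K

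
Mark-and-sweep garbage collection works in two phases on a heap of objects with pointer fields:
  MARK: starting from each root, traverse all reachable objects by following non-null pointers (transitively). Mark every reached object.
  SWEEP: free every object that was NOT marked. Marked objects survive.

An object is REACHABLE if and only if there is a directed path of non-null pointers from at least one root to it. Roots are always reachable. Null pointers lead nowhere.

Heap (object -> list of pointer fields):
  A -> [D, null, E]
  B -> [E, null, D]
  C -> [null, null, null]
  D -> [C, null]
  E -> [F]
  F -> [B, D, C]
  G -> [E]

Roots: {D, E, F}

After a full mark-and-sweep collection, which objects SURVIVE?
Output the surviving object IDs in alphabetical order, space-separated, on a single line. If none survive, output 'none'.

Roots: D E F
Mark D: refs=C null, marked=D
Mark E: refs=F, marked=D E
Mark F: refs=B D C, marked=D E F
Mark C: refs=null null null, marked=C D E F
Mark B: refs=E null D, marked=B C D E F
Unmarked (collected): A G

Answer: B C D E F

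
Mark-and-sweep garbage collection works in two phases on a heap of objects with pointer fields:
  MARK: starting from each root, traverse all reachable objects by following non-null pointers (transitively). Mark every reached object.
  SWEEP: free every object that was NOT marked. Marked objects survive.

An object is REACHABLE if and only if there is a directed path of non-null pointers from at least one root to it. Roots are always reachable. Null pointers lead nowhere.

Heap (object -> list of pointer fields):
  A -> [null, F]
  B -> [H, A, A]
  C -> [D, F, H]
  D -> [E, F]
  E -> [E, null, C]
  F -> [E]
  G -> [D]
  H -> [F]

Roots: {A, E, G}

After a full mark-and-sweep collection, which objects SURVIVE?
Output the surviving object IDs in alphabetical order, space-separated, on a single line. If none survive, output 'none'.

Answer: A C D E F G H

Derivation:
Roots: A E G
Mark A: refs=null F, marked=A
Mark E: refs=E null C, marked=A E
Mark G: refs=D, marked=A E G
Mark F: refs=E, marked=A E F G
Mark C: refs=D F H, marked=A C E F G
Mark D: refs=E F, marked=A C D E F G
Mark H: refs=F, marked=A C D E F G H
Unmarked (collected): B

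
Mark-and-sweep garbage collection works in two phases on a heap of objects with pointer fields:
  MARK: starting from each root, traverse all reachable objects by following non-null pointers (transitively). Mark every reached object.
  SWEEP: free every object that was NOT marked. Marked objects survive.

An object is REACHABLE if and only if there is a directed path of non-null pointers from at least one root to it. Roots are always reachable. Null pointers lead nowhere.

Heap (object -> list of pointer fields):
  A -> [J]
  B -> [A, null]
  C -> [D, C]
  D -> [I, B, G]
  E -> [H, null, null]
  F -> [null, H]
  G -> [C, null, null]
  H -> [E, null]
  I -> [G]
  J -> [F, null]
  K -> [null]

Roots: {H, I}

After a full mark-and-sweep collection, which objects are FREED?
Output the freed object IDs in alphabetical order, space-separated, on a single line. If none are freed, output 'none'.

Roots: H I
Mark H: refs=E null, marked=H
Mark I: refs=G, marked=H I
Mark E: refs=H null null, marked=E H I
Mark G: refs=C null null, marked=E G H I
Mark C: refs=D C, marked=C E G H I
Mark D: refs=I B G, marked=C D E G H I
Mark B: refs=A null, marked=B C D E G H I
Mark A: refs=J, marked=A B C D E G H I
Mark J: refs=F null, marked=A B C D E G H I J
Mark F: refs=null H, marked=A B C D E F G H I J
Unmarked (collected): K

Answer: K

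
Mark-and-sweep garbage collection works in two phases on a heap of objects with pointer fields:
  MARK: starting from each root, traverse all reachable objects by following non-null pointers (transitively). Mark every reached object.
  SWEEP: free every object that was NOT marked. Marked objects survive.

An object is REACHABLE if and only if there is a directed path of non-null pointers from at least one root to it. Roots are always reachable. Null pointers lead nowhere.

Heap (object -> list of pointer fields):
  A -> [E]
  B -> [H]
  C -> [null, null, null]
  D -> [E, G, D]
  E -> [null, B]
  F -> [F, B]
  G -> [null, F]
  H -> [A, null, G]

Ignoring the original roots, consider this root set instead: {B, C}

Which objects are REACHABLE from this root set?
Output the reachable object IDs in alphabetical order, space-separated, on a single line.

Roots: B C
Mark B: refs=H, marked=B
Mark C: refs=null null null, marked=B C
Mark H: refs=A null G, marked=B C H
Mark A: refs=E, marked=A B C H
Mark G: refs=null F, marked=A B C G H
Mark E: refs=null B, marked=A B C E G H
Mark F: refs=F B, marked=A B C E F G H
Unmarked (collected): D

Answer: A B C E F G H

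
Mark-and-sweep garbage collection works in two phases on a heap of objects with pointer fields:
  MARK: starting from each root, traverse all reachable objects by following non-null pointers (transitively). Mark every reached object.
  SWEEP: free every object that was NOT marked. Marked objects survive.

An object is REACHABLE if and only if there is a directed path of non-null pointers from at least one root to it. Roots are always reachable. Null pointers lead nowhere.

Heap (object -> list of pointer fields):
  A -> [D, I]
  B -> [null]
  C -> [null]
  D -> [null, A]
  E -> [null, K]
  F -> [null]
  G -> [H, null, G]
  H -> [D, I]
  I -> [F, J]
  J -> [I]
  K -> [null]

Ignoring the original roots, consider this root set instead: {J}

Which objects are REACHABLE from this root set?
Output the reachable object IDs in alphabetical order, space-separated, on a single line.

Roots: J
Mark J: refs=I, marked=J
Mark I: refs=F J, marked=I J
Mark F: refs=null, marked=F I J
Unmarked (collected): A B C D E G H K

Answer: F I J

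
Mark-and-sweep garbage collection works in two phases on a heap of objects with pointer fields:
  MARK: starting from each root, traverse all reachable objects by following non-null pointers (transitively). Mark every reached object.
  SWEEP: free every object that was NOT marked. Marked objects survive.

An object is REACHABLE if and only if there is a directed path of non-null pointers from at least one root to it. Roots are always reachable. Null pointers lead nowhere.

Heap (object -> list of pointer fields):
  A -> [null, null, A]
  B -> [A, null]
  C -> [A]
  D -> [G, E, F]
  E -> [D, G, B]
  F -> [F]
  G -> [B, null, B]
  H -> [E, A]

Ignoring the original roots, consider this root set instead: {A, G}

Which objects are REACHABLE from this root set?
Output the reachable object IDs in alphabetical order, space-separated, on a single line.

Answer: A B G

Derivation:
Roots: A G
Mark A: refs=null null A, marked=A
Mark G: refs=B null B, marked=A G
Mark B: refs=A null, marked=A B G
Unmarked (collected): C D E F H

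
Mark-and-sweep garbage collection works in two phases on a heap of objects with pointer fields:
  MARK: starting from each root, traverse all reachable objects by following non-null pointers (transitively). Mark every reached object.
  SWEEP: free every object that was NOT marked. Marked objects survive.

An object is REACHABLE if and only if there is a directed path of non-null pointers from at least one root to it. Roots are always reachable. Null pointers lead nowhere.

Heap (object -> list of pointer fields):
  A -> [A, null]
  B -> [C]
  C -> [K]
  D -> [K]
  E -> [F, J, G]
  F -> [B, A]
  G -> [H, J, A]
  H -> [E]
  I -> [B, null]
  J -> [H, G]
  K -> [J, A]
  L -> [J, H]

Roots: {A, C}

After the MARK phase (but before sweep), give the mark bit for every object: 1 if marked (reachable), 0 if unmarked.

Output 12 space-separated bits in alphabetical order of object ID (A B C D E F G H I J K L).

Roots: A C
Mark A: refs=A null, marked=A
Mark C: refs=K, marked=A C
Mark K: refs=J A, marked=A C K
Mark J: refs=H G, marked=A C J K
Mark H: refs=E, marked=A C H J K
Mark G: refs=H J A, marked=A C G H J K
Mark E: refs=F J G, marked=A C E G H J K
Mark F: refs=B A, marked=A C E F G H J K
Mark B: refs=C, marked=A B C E F G H J K
Unmarked (collected): D I L

Answer: 1 1 1 0 1 1 1 1 0 1 1 0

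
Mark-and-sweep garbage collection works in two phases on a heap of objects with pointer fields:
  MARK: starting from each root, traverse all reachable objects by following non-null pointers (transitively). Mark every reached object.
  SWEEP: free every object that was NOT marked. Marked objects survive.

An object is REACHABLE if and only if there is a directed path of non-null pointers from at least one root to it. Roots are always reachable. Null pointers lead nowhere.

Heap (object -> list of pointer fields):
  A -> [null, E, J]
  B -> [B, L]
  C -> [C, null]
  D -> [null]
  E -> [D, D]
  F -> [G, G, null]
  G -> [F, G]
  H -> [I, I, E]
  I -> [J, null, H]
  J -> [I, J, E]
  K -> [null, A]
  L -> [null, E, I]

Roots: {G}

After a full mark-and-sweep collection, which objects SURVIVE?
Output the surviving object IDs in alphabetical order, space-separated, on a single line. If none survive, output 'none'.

Answer: F G

Derivation:
Roots: G
Mark G: refs=F G, marked=G
Mark F: refs=G G null, marked=F G
Unmarked (collected): A B C D E H I J K L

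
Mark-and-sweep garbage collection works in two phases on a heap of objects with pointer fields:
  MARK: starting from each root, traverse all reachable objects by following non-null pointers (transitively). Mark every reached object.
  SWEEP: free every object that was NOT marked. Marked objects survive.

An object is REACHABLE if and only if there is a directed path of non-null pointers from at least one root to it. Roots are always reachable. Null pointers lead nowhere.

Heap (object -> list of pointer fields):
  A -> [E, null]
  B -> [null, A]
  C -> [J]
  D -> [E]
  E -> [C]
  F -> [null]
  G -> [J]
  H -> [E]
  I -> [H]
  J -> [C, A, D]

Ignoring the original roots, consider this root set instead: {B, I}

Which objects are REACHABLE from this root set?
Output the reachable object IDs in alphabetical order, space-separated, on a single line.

Roots: B I
Mark B: refs=null A, marked=B
Mark I: refs=H, marked=B I
Mark A: refs=E null, marked=A B I
Mark H: refs=E, marked=A B H I
Mark E: refs=C, marked=A B E H I
Mark C: refs=J, marked=A B C E H I
Mark J: refs=C A D, marked=A B C E H I J
Mark D: refs=E, marked=A B C D E H I J
Unmarked (collected): F G

Answer: A B C D E H I J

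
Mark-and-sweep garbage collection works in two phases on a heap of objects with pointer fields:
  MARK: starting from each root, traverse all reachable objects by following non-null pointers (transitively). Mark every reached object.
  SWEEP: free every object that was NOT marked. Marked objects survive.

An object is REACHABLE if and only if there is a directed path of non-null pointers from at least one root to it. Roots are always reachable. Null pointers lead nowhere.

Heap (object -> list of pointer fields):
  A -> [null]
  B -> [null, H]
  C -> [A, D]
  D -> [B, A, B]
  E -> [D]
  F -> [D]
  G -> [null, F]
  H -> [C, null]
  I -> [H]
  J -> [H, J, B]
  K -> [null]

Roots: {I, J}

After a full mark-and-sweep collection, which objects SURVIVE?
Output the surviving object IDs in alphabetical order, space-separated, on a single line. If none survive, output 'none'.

Roots: I J
Mark I: refs=H, marked=I
Mark J: refs=H J B, marked=I J
Mark H: refs=C null, marked=H I J
Mark B: refs=null H, marked=B H I J
Mark C: refs=A D, marked=B C H I J
Mark A: refs=null, marked=A B C H I J
Mark D: refs=B A B, marked=A B C D H I J
Unmarked (collected): E F G K

Answer: A B C D H I J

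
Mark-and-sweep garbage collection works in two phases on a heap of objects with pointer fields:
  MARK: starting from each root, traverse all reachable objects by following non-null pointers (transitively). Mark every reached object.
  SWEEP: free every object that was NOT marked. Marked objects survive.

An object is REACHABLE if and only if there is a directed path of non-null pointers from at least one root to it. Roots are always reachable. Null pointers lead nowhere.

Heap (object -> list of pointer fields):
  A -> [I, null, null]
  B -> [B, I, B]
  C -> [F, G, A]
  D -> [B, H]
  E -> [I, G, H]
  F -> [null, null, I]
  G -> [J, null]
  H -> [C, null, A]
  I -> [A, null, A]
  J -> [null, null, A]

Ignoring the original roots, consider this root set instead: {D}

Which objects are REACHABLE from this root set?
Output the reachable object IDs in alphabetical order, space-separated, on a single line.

Answer: A B C D F G H I J

Derivation:
Roots: D
Mark D: refs=B H, marked=D
Mark B: refs=B I B, marked=B D
Mark H: refs=C null A, marked=B D H
Mark I: refs=A null A, marked=B D H I
Mark C: refs=F G A, marked=B C D H I
Mark A: refs=I null null, marked=A B C D H I
Mark F: refs=null null I, marked=A B C D F H I
Mark G: refs=J null, marked=A B C D F G H I
Mark J: refs=null null A, marked=A B C D F G H I J
Unmarked (collected): E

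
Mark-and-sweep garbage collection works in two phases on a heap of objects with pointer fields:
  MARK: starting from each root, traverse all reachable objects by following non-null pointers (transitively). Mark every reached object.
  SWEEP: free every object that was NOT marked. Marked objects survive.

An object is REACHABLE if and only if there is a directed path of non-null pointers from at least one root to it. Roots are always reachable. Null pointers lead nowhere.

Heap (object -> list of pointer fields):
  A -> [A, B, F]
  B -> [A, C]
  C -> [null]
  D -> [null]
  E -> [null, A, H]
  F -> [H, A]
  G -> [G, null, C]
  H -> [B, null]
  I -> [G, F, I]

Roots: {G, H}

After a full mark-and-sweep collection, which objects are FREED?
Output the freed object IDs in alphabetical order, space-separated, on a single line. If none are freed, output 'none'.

Answer: D E I

Derivation:
Roots: G H
Mark G: refs=G null C, marked=G
Mark H: refs=B null, marked=G H
Mark C: refs=null, marked=C G H
Mark B: refs=A C, marked=B C G H
Mark A: refs=A B F, marked=A B C G H
Mark F: refs=H A, marked=A B C F G H
Unmarked (collected): D E I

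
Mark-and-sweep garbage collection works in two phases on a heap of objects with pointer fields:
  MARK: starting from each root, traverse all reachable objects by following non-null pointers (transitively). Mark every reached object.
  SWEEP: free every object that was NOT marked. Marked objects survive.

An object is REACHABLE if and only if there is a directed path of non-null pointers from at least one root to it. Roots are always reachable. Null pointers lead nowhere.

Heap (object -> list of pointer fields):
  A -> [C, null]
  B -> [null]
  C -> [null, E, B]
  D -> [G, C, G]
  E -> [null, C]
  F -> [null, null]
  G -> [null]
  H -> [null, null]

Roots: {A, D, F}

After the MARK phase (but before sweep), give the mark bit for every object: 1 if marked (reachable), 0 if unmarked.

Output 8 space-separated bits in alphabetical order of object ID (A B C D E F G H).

Answer: 1 1 1 1 1 1 1 0

Derivation:
Roots: A D F
Mark A: refs=C null, marked=A
Mark D: refs=G C G, marked=A D
Mark F: refs=null null, marked=A D F
Mark C: refs=null E B, marked=A C D F
Mark G: refs=null, marked=A C D F G
Mark E: refs=null C, marked=A C D E F G
Mark B: refs=null, marked=A B C D E F G
Unmarked (collected): H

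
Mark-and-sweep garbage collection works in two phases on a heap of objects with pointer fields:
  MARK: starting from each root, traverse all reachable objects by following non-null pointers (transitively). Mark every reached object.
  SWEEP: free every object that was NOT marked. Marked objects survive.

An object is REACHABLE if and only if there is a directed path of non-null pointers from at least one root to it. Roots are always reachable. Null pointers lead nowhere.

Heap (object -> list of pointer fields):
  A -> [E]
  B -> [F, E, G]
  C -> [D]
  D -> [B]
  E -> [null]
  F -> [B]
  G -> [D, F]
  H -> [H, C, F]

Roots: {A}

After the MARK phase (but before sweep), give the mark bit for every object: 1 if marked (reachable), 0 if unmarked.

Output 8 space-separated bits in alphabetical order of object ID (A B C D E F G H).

Answer: 1 0 0 0 1 0 0 0

Derivation:
Roots: A
Mark A: refs=E, marked=A
Mark E: refs=null, marked=A E
Unmarked (collected): B C D F G H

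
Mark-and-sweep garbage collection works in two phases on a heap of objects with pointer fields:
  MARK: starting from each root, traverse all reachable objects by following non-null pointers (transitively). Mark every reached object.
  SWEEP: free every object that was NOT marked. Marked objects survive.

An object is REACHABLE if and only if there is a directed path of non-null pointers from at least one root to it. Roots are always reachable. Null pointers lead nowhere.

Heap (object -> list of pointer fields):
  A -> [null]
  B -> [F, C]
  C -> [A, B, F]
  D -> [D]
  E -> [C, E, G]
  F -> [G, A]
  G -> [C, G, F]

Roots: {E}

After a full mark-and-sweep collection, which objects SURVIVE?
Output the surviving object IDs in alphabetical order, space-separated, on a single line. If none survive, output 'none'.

Answer: A B C E F G

Derivation:
Roots: E
Mark E: refs=C E G, marked=E
Mark C: refs=A B F, marked=C E
Mark G: refs=C G F, marked=C E G
Mark A: refs=null, marked=A C E G
Mark B: refs=F C, marked=A B C E G
Mark F: refs=G A, marked=A B C E F G
Unmarked (collected): D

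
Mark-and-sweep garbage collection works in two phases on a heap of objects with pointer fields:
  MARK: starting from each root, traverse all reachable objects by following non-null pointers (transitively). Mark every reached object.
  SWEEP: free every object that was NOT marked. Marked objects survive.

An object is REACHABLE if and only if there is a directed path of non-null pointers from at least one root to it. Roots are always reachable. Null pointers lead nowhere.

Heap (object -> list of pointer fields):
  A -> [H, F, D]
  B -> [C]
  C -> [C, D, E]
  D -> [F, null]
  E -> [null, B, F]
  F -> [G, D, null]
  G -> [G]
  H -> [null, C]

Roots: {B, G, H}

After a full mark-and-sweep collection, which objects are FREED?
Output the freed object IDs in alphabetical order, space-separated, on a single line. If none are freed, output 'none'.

Answer: A

Derivation:
Roots: B G H
Mark B: refs=C, marked=B
Mark G: refs=G, marked=B G
Mark H: refs=null C, marked=B G H
Mark C: refs=C D E, marked=B C G H
Mark D: refs=F null, marked=B C D G H
Mark E: refs=null B F, marked=B C D E G H
Mark F: refs=G D null, marked=B C D E F G H
Unmarked (collected): A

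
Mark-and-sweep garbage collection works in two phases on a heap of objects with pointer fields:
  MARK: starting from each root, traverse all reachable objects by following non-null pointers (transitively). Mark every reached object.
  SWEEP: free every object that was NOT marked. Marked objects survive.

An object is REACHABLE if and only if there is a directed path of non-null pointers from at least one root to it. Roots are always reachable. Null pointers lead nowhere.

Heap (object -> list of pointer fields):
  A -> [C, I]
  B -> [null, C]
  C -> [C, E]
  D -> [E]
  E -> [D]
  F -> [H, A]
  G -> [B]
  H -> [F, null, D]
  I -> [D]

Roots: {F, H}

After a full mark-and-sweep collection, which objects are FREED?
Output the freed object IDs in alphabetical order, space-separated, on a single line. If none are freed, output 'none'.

Answer: B G

Derivation:
Roots: F H
Mark F: refs=H A, marked=F
Mark H: refs=F null D, marked=F H
Mark A: refs=C I, marked=A F H
Mark D: refs=E, marked=A D F H
Mark C: refs=C E, marked=A C D F H
Mark I: refs=D, marked=A C D F H I
Mark E: refs=D, marked=A C D E F H I
Unmarked (collected): B G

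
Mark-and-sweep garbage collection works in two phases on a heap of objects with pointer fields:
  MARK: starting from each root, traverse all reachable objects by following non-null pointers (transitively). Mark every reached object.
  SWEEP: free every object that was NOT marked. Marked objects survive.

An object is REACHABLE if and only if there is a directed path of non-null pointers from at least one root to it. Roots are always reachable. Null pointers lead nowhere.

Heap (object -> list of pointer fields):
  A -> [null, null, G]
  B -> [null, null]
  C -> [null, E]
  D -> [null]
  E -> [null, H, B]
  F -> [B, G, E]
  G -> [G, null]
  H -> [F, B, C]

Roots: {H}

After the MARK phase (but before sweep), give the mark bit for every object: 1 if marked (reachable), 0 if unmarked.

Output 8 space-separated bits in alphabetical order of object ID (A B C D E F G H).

Answer: 0 1 1 0 1 1 1 1

Derivation:
Roots: H
Mark H: refs=F B C, marked=H
Mark F: refs=B G E, marked=F H
Mark B: refs=null null, marked=B F H
Mark C: refs=null E, marked=B C F H
Mark G: refs=G null, marked=B C F G H
Mark E: refs=null H B, marked=B C E F G H
Unmarked (collected): A D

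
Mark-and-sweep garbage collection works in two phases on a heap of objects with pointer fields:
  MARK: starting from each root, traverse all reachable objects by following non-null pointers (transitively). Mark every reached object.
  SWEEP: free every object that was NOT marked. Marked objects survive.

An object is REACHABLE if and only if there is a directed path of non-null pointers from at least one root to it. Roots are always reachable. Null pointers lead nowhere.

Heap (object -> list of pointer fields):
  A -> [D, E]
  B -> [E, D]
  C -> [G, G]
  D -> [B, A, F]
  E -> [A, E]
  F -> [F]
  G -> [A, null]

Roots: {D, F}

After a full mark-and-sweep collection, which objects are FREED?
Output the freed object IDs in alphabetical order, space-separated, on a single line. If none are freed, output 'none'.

Roots: D F
Mark D: refs=B A F, marked=D
Mark F: refs=F, marked=D F
Mark B: refs=E D, marked=B D F
Mark A: refs=D E, marked=A B D F
Mark E: refs=A E, marked=A B D E F
Unmarked (collected): C G

Answer: C G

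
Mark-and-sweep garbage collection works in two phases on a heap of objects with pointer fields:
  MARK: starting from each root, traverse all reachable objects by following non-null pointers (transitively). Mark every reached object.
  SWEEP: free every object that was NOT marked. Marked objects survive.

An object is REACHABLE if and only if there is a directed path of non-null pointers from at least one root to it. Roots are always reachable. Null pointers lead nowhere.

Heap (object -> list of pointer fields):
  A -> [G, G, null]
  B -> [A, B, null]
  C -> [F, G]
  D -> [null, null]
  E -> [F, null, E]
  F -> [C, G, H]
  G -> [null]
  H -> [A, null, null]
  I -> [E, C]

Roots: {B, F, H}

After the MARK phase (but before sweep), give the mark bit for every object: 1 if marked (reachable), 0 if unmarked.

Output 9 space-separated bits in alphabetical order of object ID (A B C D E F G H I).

Answer: 1 1 1 0 0 1 1 1 0

Derivation:
Roots: B F H
Mark B: refs=A B null, marked=B
Mark F: refs=C G H, marked=B F
Mark H: refs=A null null, marked=B F H
Mark A: refs=G G null, marked=A B F H
Mark C: refs=F G, marked=A B C F H
Mark G: refs=null, marked=A B C F G H
Unmarked (collected): D E I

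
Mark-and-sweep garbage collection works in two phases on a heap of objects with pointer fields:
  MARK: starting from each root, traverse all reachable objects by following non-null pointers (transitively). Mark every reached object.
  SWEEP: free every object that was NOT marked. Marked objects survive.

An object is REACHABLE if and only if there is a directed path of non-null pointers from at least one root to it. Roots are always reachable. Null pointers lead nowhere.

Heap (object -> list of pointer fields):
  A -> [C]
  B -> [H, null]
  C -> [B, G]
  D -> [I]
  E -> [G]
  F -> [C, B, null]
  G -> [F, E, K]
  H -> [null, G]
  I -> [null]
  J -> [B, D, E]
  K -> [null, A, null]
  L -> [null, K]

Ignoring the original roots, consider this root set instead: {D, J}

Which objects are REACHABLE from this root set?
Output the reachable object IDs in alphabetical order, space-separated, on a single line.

Roots: D J
Mark D: refs=I, marked=D
Mark J: refs=B D E, marked=D J
Mark I: refs=null, marked=D I J
Mark B: refs=H null, marked=B D I J
Mark E: refs=G, marked=B D E I J
Mark H: refs=null G, marked=B D E H I J
Mark G: refs=F E K, marked=B D E G H I J
Mark F: refs=C B null, marked=B D E F G H I J
Mark K: refs=null A null, marked=B D E F G H I J K
Mark C: refs=B G, marked=B C D E F G H I J K
Mark A: refs=C, marked=A B C D E F G H I J K
Unmarked (collected): L

Answer: A B C D E F G H I J K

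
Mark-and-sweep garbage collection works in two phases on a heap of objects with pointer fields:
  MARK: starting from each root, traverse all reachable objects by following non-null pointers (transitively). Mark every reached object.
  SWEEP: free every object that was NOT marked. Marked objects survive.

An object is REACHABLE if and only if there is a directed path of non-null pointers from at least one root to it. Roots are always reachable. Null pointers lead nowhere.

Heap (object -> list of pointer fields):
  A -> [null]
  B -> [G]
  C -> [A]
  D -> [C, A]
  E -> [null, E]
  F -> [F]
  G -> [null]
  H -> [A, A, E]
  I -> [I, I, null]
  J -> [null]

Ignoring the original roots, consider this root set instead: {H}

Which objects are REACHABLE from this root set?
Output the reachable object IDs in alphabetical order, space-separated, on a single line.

Roots: H
Mark H: refs=A A E, marked=H
Mark A: refs=null, marked=A H
Mark E: refs=null E, marked=A E H
Unmarked (collected): B C D F G I J

Answer: A E H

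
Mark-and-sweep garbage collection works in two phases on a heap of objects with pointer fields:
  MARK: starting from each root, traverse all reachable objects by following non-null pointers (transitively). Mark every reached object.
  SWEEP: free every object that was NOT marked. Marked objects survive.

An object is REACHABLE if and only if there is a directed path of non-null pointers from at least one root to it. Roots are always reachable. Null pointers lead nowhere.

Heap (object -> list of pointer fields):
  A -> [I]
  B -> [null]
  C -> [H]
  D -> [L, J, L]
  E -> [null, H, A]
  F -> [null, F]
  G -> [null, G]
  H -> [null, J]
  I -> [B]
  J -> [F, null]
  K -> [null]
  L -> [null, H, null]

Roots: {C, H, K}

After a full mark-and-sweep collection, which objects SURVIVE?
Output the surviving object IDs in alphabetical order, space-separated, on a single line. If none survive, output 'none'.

Answer: C F H J K

Derivation:
Roots: C H K
Mark C: refs=H, marked=C
Mark H: refs=null J, marked=C H
Mark K: refs=null, marked=C H K
Mark J: refs=F null, marked=C H J K
Mark F: refs=null F, marked=C F H J K
Unmarked (collected): A B D E G I L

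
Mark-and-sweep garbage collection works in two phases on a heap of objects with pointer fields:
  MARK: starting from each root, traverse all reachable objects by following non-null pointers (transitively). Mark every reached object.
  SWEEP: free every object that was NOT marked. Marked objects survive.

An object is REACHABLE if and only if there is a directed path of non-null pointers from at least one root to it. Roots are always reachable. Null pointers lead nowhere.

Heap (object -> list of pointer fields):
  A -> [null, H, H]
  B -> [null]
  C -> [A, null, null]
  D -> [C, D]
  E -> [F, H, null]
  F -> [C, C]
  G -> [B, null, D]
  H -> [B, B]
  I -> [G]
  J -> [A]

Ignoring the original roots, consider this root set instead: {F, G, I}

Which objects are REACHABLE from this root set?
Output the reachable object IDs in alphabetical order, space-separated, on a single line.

Roots: F G I
Mark F: refs=C C, marked=F
Mark G: refs=B null D, marked=F G
Mark I: refs=G, marked=F G I
Mark C: refs=A null null, marked=C F G I
Mark B: refs=null, marked=B C F G I
Mark D: refs=C D, marked=B C D F G I
Mark A: refs=null H H, marked=A B C D F G I
Mark H: refs=B B, marked=A B C D F G H I
Unmarked (collected): E J

Answer: A B C D F G H I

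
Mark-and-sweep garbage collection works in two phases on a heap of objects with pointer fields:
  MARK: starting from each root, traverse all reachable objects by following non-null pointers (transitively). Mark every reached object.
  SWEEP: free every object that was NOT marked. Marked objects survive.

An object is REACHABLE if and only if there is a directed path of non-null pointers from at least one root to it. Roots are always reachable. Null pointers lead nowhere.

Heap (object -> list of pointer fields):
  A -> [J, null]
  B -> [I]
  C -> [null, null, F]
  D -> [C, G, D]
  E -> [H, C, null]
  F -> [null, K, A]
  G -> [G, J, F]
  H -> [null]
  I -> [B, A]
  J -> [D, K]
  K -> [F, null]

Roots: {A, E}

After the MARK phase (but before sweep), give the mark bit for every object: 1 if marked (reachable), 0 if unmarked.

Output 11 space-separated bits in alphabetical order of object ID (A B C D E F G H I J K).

Answer: 1 0 1 1 1 1 1 1 0 1 1

Derivation:
Roots: A E
Mark A: refs=J null, marked=A
Mark E: refs=H C null, marked=A E
Mark J: refs=D K, marked=A E J
Mark H: refs=null, marked=A E H J
Mark C: refs=null null F, marked=A C E H J
Mark D: refs=C G D, marked=A C D E H J
Mark K: refs=F null, marked=A C D E H J K
Mark F: refs=null K A, marked=A C D E F H J K
Mark G: refs=G J F, marked=A C D E F G H J K
Unmarked (collected): B I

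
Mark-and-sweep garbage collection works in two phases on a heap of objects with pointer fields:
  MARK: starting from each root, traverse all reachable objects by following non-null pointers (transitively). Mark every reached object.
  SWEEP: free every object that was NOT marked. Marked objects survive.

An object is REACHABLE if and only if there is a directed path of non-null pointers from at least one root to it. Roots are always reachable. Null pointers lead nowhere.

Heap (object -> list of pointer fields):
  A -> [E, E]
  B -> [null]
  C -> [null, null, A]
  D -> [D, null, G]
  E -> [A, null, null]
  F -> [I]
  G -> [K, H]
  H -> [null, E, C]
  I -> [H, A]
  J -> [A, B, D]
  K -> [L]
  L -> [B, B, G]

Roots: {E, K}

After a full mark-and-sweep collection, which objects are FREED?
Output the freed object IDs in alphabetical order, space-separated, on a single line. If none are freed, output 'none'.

Answer: D F I J

Derivation:
Roots: E K
Mark E: refs=A null null, marked=E
Mark K: refs=L, marked=E K
Mark A: refs=E E, marked=A E K
Mark L: refs=B B G, marked=A E K L
Mark B: refs=null, marked=A B E K L
Mark G: refs=K H, marked=A B E G K L
Mark H: refs=null E C, marked=A B E G H K L
Mark C: refs=null null A, marked=A B C E G H K L
Unmarked (collected): D F I J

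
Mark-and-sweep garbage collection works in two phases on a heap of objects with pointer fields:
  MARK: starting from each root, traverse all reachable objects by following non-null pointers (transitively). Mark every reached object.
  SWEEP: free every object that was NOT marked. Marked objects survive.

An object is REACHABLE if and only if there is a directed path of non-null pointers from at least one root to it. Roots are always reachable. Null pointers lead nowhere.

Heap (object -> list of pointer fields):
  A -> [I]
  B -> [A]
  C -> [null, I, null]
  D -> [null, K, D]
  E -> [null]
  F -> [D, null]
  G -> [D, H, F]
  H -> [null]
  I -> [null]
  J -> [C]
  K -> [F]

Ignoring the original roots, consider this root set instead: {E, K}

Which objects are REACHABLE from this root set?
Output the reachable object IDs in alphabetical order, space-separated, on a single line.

Roots: E K
Mark E: refs=null, marked=E
Mark K: refs=F, marked=E K
Mark F: refs=D null, marked=E F K
Mark D: refs=null K D, marked=D E F K
Unmarked (collected): A B C G H I J

Answer: D E F K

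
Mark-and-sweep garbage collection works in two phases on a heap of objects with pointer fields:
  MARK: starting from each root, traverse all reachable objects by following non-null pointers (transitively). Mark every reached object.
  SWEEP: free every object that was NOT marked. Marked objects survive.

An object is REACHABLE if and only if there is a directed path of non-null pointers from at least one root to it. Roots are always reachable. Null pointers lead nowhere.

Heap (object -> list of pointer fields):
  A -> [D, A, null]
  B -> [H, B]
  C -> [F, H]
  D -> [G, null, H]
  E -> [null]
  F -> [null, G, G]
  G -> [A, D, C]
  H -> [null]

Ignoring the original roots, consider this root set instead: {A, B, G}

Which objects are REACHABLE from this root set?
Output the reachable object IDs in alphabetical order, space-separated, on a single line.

Answer: A B C D F G H

Derivation:
Roots: A B G
Mark A: refs=D A null, marked=A
Mark B: refs=H B, marked=A B
Mark G: refs=A D C, marked=A B G
Mark D: refs=G null H, marked=A B D G
Mark H: refs=null, marked=A B D G H
Mark C: refs=F H, marked=A B C D G H
Mark F: refs=null G G, marked=A B C D F G H
Unmarked (collected): E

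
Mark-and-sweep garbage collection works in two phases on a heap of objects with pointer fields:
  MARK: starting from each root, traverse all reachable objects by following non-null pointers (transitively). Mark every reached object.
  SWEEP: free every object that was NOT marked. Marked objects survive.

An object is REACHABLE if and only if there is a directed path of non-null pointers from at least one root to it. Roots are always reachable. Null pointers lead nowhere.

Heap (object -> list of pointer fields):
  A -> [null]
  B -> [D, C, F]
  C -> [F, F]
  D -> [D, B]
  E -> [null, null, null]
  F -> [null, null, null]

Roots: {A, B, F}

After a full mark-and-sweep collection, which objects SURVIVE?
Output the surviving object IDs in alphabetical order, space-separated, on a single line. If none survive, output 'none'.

Answer: A B C D F

Derivation:
Roots: A B F
Mark A: refs=null, marked=A
Mark B: refs=D C F, marked=A B
Mark F: refs=null null null, marked=A B F
Mark D: refs=D B, marked=A B D F
Mark C: refs=F F, marked=A B C D F
Unmarked (collected): E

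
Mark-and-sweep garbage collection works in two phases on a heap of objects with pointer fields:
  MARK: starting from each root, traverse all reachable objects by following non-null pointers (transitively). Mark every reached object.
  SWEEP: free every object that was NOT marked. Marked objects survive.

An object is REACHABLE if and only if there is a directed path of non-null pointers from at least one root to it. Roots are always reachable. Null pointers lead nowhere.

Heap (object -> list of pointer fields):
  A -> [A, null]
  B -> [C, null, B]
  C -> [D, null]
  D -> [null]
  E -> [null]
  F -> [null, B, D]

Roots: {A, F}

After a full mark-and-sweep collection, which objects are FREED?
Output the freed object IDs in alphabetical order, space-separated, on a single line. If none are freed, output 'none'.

Answer: E

Derivation:
Roots: A F
Mark A: refs=A null, marked=A
Mark F: refs=null B D, marked=A F
Mark B: refs=C null B, marked=A B F
Mark D: refs=null, marked=A B D F
Mark C: refs=D null, marked=A B C D F
Unmarked (collected): E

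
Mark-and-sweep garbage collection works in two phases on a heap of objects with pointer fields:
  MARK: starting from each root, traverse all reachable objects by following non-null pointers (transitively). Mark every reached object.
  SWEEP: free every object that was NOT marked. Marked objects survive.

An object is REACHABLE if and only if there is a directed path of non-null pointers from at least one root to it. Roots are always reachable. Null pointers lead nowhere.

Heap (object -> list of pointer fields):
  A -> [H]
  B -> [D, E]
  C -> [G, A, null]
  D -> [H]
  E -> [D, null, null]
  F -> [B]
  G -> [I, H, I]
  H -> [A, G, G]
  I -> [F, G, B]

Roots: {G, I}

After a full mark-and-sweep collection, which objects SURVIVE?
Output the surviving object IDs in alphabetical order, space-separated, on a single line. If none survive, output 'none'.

Roots: G I
Mark G: refs=I H I, marked=G
Mark I: refs=F G B, marked=G I
Mark H: refs=A G G, marked=G H I
Mark F: refs=B, marked=F G H I
Mark B: refs=D E, marked=B F G H I
Mark A: refs=H, marked=A B F G H I
Mark D: refs=H, marked=A B D F G H I
Mark E: refs=D null null, marked=A B D E F G H I
Unmarked (collected): C

Answer: A B D E F G H I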